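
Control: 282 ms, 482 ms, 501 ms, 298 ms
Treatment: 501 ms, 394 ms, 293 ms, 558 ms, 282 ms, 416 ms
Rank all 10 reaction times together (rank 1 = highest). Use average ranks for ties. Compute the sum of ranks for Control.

23

Sorted (descending): 558, 501, 501, 482, 416, 394, 298, 293, 282, 282
The 2 values of 501 occupy positions 2–3 → average rank (2+3)/2 = 2.5.
The 2 values of 282 occupy positions 9–10 → average rank (9+10)/2 = 9.5.
Control values → pooled ranks: 282→9.5, 482→4, 501→2.5, 298→7
Rank sum = 9.5 + 4 + 2.5 + 7 = 23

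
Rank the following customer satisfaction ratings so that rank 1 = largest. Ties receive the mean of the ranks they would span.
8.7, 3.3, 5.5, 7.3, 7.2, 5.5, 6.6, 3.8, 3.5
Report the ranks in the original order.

1, 9, 5.5, 2, 3, 5.5, 4, 7, 8

Sorted (descending): 8.7, 7.3, 7.2, 6.6, 5.5, 5.5, 3.8, 3.5, 3.3
The 2 values of 5.5 occupy positions 5–6 → average rank (5+6)/2 = 5.5.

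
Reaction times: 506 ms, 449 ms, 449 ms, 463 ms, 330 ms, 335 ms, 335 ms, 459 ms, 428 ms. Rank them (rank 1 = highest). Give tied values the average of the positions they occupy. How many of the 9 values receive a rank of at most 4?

Sorted (descending): 506, 463, 459, 449, 449, 428, 335, 335, 330
The 2 values of 449 occupy positions 4–5 → average rank (4+5)/2 = 4.5.
The 2 values of 335 occupy positions 7–8 → average rank (7+8)/2 = 7.5.
Ranks ≤ 4: {1, 2, 3} → 3 values.

3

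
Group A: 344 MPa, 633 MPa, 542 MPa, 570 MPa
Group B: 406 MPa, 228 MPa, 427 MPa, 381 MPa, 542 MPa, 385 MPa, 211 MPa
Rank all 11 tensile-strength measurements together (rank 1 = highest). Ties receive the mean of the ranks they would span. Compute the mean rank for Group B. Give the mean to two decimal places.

Sorted (descending): 633, 570, 542, 542, 427, 406, 385, 381, 344, 228, 211
The 2 values of 542 occupy positions 3–4 → average rank (3+4)/2 = 3.5.
Group B values → pooled ranks: 406→6, 228→10, 427→5, 381→8, 542→3.5, 385→7, 211→11
Mean rank = (6 + 10 + 5 + 8 + 3.5 + 7 + 11) / 7 = 7.21

7.21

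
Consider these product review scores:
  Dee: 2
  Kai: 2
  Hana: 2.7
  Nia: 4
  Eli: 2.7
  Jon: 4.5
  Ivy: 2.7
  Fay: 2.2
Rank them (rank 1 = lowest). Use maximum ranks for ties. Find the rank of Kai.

Sorted (ascending): 2, 2, 2.2, 2.7, 2.7, 2.7, 4, 4.5
The 2 values of 2 occupy positions 1–2 → each gets rank 2.
The 3 values of 2.7 occupy positions 4–6 → each gets rank 6.
Kai has value 2 → rank 2.

2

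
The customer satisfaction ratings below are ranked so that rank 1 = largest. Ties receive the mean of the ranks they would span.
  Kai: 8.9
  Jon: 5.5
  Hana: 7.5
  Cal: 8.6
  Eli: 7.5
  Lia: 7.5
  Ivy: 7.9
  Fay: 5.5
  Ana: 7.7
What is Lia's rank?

Sorted (descending): 8.9, 8.6, 7.9, 7.7, 7.5, 7.5, 7.5, 5.5, 5.5
The 3 values of 7.5 occupy positions 5–7 → average rank 6.
The 2 values of 5.5 occupy positions 8–9 → average rank (8+9)/2 = 8.5.
Lia has value 7.5 → rank 6.

6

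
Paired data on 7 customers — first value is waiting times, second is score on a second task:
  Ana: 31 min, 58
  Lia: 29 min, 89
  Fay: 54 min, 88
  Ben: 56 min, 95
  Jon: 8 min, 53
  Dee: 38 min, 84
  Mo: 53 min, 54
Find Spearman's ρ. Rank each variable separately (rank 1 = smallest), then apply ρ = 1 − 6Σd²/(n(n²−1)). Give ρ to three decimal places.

Ranks of variable 1: 3, 2, 6, 7, 1, 4, 5
Ranks of variable 2: 3, 6, 5, 7, 1, 4, 2
d = r₁ − r₂: 0, -4, 1, 0, 0, 0, 3
d²: 0, 16, 1, 0, 0, 0, 9; Σd² = 26
ρ = 1 − 6·26/(7·48) = 1 − 156/336 = 0.536

0.536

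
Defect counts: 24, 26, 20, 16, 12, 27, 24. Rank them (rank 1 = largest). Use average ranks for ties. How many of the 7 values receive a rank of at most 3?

2

Sorted (descending): 27, 26, 24, 24, 20, 16, 12
The 2 values of 24 occupy positions 3–4 → average rank (3+4)/2 = 3.5.
Ranks ≤ 3: {1, 2} → 2 values.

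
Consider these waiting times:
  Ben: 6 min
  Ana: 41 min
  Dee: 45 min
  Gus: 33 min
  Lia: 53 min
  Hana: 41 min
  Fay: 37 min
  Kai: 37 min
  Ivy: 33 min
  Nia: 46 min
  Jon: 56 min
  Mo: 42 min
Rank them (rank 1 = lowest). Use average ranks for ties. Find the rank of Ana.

Sorted (ascending): 6, 33, 33, 37, 37, 41, 41, 42, 45, 46, 53, 56
The 2 values of 33 occupy positions 2–3 → average rank (2+3)/2 = 2.5.
The 2 values of 37 occupy positions 4–5 → average rank (4+5)/2 = 4.5.
The 2 values of 41 occupy positions 6–7 → average rank (6+7)/2 = 6.5.
Ana has value 41 min → rank 6.5.

6.5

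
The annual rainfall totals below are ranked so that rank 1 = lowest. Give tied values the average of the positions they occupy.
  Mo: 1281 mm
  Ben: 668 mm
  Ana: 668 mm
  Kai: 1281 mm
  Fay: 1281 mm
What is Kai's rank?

Sorted (ascending): 668, 668, 1281, 1281, 1281
The 2 values of 668 occupy positions 1–2 → average rank (1+2)/2 = 1.5.
The 3 values of 1281 occupy positions 3–5 → average rank 4.
Kai has value 1281 mm → rank 4.

4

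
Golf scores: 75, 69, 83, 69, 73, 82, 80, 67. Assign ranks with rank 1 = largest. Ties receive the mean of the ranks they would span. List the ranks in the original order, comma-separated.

Sorted (descending): 83, 82, 80, 75, 73, 69, 69, 67
The 2 values of 69 occupy positions 6–7 → average rank (6+7)/2 = 6.5.

4, 6.5, 1, 6.5, 5, 2, 3, 8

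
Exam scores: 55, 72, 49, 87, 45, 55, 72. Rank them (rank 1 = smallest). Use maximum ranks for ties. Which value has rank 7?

Sorted (ascending): 45, 49, 55, 55, 72, 72, 87
The 2 values of 55 occupy positions 3–4 → each gets rank 4.
The 2 values of 72 occupy positions 5–6 → each gets rank 6.
Rank 7 → value 87.

87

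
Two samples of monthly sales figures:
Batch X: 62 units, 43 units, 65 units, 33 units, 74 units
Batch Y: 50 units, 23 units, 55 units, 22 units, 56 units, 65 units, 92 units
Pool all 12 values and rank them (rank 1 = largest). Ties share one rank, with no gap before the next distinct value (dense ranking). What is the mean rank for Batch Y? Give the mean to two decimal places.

6.14

Sorted (descending): 92, 74, 65, 65, 62, 56, 55, 50, 43, 33, 23, 22
The 2 values of 65 share dense rank 3.
Remaining distinct values take the next consecutive integers.
Batch Y values → pooled ranks: 50→7, 23→10, 55→6, 22→11, 56→5, 65→3, 92→1
Mean rank = (7 + 10 + 6 + 11 + 5 + 3 + 1) / 7 = 6.14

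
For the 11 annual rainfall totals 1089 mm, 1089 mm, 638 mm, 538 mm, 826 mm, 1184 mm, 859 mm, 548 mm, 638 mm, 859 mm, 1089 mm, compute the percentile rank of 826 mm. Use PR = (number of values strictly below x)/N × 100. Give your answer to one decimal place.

36.4

N = 11.
Strictly below 826: 4. Equal to 826: 1.
PR = 4/11 × 100 = 36.4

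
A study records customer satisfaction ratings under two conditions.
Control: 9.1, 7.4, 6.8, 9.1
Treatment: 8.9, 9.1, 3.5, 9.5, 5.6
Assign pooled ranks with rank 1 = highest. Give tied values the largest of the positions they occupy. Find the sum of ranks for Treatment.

Sorted (descending): 9.5, 9.1, 9.1, 9.1, 8.9, 7.4, 6.8, 5.6, 3.5
The 3 values of 9.1 occupy positions 2–4 → each gets rank 4.
Treatment values → pooled ranks: 8.9→5, 9.1→4, 3.5→9, 9.5→1, 5.6→8
Rank sum = 5 + 4 + 9 + 1 + 8 = 27

27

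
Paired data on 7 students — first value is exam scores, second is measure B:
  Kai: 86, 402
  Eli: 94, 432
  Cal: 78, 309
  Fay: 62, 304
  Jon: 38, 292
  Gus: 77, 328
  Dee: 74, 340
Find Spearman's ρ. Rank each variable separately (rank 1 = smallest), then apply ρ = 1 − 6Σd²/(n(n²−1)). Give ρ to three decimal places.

Ranks of variable 1: 6, 7, 5, 2, 1, 4, 3
Ranks of variable 2: 6, 7, 3, 2, 1, 4, 5
d = r₁ − r₂: 0, 0, 2, 0, 0, 0, -2
d²: 0, 0, 4, 0, 0, 0, 4; Σd² = 8
ρ = 1 − 6·8/(7·48) = 1 − 48/336 = 0.857

0.857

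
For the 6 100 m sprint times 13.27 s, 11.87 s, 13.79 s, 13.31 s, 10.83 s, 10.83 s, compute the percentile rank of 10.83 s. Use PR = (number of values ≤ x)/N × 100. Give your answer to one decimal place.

N = 6.
Strictly below 10.83: 0. Equal to 10.83: 2.
PR = 2/6 × 100 = 33.3

33.3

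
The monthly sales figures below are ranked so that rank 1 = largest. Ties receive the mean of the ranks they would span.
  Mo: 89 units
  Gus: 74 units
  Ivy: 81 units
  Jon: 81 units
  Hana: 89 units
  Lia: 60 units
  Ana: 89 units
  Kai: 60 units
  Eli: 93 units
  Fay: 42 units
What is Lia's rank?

Sorted (descending): 93, 89, 89, 89, 81, 81, 74, 60, 60, 42
The 3 values of 89 occupy positions 2–4 → average rank 3.
The 2 values of 81 occupy positions 5–6 → average rank (5+6)/2 = 5.5.
The 2 values of 60 occupy positions 8–9 → average rank (8+9)/2 = 8.5.
Lia has value 60 units → rank 8.5.

8.5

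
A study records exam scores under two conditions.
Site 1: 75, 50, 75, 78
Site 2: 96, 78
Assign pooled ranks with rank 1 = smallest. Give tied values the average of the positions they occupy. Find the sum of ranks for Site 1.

Sorted (ascending): 50, 75, 75, 78, 78, 96
The 2 values of 75 occupy positions 2–3 → average rank (2+3)/2 = 2.5.
The 2 values of 78 occupy positions 4–5 → average rank (4+5)/2 = 4.5.
Site 1 values → pooled ranks: 75→2.5, 50→1, 75→2.5, 78→4.5
Rank sum = 2.5 + 1 + 2.5 + 4.5 = 10.5

10.5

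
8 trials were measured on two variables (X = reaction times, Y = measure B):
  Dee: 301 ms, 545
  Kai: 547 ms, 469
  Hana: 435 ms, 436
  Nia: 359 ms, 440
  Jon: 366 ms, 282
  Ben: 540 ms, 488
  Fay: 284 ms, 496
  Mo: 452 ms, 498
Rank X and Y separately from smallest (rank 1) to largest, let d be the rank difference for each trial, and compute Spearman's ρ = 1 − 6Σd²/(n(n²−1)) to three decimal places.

Ranks of variable 1: 2, 8, 5, 3, 4, 7, 1, 6
Ranks of variable 2: 8, 4, 2, 3, 1, 5, 6, 7
d = r₁ − r₂: -6, 4, 3, 0, 3, 2, -5, -1
d²: 36, 16, 9, 0, 9, 4, 25, 1; Σd² = 100
ρ = 1 − 6·100/(8·63) = 1 − 600/504 = -0.190

-0.190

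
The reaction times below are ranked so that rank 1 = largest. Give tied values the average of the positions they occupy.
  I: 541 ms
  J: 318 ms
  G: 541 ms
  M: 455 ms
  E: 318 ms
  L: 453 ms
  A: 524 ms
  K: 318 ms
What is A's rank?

Sorted (descending): 541, 541, 524, 455, 453, 318, 318, 318
The 2 values of 541 occupy positions 1–2 → average rank (1+2)/2 = 1.5.
The 3 values of 318 occupy positions 6–8 → average rank 7.
A has value 524 ms → rank 3.

3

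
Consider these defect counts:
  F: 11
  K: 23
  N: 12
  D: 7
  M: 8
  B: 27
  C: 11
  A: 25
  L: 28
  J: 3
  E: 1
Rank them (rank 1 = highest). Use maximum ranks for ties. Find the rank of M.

8

Sorted (descending): 28, 27, 25, 23, 12, 11, 11, 8, 7, 3, 1
The 2 values of 11 occupy positions 6–7 → each gets rank 7.
M has value 8 → rank 8.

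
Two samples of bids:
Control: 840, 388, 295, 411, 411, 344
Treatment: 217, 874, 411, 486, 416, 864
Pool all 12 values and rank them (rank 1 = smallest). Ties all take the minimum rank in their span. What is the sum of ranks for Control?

29

Sorted (ascending): 217, 295, 344, 388, 411, 411, 411, 416, 486, 840, 864, 874
The 3 values of 411 occupy positions 5–7 → each gets rank 5.
Control values → pooled ranks: 840→10, 388→4, 295→2, 411→5, 411→5, 344→3
Rank sum = 10 + 4 + 2 + 5 + 5 + 3 = 29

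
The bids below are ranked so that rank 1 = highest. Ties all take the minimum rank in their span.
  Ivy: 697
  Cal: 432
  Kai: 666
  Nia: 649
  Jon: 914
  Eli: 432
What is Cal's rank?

Sorted (descending): 914, 697, 666, 649, 432, 432
The 2 values of 432 occupy positions 5–6 → each gets rank 5.
Cal has value 432 → rank 5.

5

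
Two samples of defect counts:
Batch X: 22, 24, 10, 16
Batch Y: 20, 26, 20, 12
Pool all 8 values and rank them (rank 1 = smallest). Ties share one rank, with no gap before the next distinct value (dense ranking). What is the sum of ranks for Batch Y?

Sorted (ascending): 10, 12, 16, 20, 20, 22, 24, 26
The 2 values of 20 share dense rank 4.
Remaining distinct values take the next consecutive integers.
Batch Y values → pooled ranks: 20→4, 26→7, 20→4, 12→2
Rank sum = 4 + 7 + 4 + 2 = 17

17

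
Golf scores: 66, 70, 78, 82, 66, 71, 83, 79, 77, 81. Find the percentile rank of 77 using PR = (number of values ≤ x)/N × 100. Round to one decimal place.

N = 10.
Strictly below 77: 4. Equal to 77: 1.
PR = 5/10 × 100 = 50.0

50.0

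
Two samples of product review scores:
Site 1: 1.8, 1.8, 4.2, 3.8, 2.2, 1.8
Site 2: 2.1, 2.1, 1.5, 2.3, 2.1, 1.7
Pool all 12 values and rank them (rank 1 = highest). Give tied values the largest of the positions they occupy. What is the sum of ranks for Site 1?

37

Sorted (descending): 4.2, 3.8, 2.3, 2.2, 2.1, 2.1, 2.1, 1.8, 1.8, 1.8, 1.7, 1.5
The 3 values of 2.1 occupy positions 5–7 → each gets rank 7.
The 3 values of 1.8 occupy positions 8–10 → each gets rank 10.
Site 1 values → pooled ranks: 1.8→10, 1.8→10, 4.2→1, 3.8→2, 2.2→4, 1.8→10
Rank sum = 10 + 10 + 1 + 2 + 4 + 10 = 37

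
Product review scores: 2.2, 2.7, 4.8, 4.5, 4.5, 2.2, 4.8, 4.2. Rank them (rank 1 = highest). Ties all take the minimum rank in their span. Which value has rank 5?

4.2

Sorted (descending): 4.8, 4.8, 4.5, 4.5, 4.2, 2.7, 2.2, 2.2
The 2 values of 4.8 occupy positions 1–2 → each gets rank 1.
The 2 values of 4.5 occupy positions 3–4 → each gets rank 3.
The 2 values of 2.2 occupy positions 7–8 → each gets rank 7.
Rank 5 → value 4.2.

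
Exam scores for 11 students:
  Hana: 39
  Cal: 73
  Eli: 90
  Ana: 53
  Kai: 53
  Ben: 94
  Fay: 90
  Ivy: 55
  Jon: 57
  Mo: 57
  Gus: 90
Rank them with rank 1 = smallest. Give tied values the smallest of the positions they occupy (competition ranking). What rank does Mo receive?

5

Sorted (ascending): 39, 53, 53, 55, 57, 57, 73, 90, 90, 90, 94
The 2 values of 53 occupy positions 2–3 → each gets rank 2.
The 2 values of 57 occupy positions 5–6 → each gets rank 5.
The 3 values of 90 occupy positions 8–10 → each gets rank 8.
Mo has value 57 → rank 5.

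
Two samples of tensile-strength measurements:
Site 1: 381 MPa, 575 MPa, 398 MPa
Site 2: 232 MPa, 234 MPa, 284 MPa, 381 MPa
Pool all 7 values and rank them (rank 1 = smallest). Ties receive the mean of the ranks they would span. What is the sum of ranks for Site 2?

Sorted (ascending): 232, 234, 284, 381, 381, 398, 575
The 2 values of 381 occupy positions 4–5 → average rank (4+5)/2 = 4.5.
Site 2 values → pooled ranks: 232→1, 234→2, 284→3, 381→4.5
Rank sum = 1 + 2 + 3 + 4.5 = 10.5

10.5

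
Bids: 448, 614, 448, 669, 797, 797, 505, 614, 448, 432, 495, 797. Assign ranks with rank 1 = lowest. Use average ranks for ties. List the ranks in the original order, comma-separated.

Sorted (ascending): 432, 448, 448, 448, 495, 505, 614, 614, 669, 797, 797, 797
The 3 values of 448 occupy positions 2–4 → average rank 3.
The 2 values of 614 occupy positions 7–8 → average rank (7+8)/2 = 7.5.
The 3 values of 797 occupy positions 10–12 → average rank 11.

3, 7.5, 3, 9, 11, 11, 6, 7.5, 3, 1, 5, 11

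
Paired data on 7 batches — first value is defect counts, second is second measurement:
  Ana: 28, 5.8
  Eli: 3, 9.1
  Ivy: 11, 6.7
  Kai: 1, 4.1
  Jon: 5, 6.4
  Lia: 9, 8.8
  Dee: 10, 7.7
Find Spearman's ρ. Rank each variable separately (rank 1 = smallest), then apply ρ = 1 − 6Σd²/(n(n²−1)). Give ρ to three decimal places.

-0.036

Ranks of variable 1: 7, 2, 6, 1, 3, 4, 5
Ranks of variable 2: 2, 7, 4, 1, 3, 6, 5
d = r₁ − r₂: 5, -5, 2, 0, 0, -2, 0
d²: 25, 25, 4, 0, 0, 4, 0; Σd² = 58
ρ = 1 − 6·58/(7·48) = 1 − 348/336 = -0.036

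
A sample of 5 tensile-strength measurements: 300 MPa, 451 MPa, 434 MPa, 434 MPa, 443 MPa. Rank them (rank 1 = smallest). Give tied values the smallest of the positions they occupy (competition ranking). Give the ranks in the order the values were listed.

1, 5, 2, 2, 4

Sorted (ascending): 300, 434, 434, 443, 451
The 2 values of 434 occupy positions 2–3 → each gets rank 2.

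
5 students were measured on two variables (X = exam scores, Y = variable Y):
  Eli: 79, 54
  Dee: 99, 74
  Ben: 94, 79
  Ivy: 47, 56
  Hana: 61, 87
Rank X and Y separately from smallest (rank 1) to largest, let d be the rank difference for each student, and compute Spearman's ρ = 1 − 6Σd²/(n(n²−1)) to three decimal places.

Ranks of variable 1: 3, 5, 4, 1, 2
Ranks of variable 2: 1, 3, 4, 2, 5
d = r₁ − r₂: 2, 2, 0, -1, -3
d²: 4, 4, 0, 1, 9; Σd² = 18
ρ = 1 − 6·18/(5·24) = 1 − 108/120 = 0.100

0.100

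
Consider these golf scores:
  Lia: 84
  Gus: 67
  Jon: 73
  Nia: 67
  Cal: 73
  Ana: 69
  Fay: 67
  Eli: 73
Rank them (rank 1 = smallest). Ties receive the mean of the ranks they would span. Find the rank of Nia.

2

Sorted (ascending): 67, 67, 67, 69, 73, 73, 73, 84
The 3 values of 67 occupy positions 1–3 → average rank 2.
The 3 values of 73 occupy positions 5–7 → average rank 6.
Nia has value 67 → rank 2.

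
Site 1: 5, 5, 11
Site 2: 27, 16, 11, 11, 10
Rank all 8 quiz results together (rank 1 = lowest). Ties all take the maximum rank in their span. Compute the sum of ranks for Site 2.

Sorted (ascending): 5, 5, 10, 11, 11, 11, 16, 27
The 2 values of 5 occupy positions 1–2 → each gets rank 2.
The 3 values of 11 occupy positions 4–6 → each gets rank 6.
Site 2 values → pooled ranks: 27→8, 16→7, 11→6, 11→6, 10→3
Rank sum = 8 + 7 + 6 + 6 + 3 = 30

30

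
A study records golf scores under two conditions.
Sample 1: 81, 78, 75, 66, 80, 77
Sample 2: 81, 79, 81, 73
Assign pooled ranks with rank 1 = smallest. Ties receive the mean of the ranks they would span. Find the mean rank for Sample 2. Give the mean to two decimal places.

Sorted (ascending): 66, 73, 75, 77, 78, 79, 80, 81, 81, 81
The 3 values of 81 occupy positions 8–10 → average rank 9.
Sample 2 values → pooled ranks: 81→9, 79→6, 81→9, 73→2
Mean rank = (9 + 6 + 9 + 2) / 4 = 6.50

6.50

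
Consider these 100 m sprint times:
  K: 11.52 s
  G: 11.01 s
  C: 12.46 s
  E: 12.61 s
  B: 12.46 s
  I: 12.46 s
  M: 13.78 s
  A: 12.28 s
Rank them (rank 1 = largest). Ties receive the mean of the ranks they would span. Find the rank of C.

4

Sorted (descending): 13.78, 12.61, 12.46, 12.46, 12.46, 12.28, 11.52, 11.01
The 3 values of 12.46 occupy positions 3–5 → average rank 4.
C has value 12.46 s → rank 4.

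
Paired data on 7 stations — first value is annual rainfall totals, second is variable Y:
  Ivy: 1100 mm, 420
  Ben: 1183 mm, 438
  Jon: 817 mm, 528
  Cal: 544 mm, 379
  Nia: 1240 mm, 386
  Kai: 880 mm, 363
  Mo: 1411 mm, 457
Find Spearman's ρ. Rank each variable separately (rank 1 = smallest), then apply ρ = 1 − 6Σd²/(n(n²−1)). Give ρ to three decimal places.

Ranks of variable 1: 4, 5, 2, 1, 6, 3, 7
Ranks of variable 2: 4, 5, 7, 2, 3, 1, 6
d = r₁ − r₂: 0, 0, -5, -1, 3, 2, 1
d²: 0, 0, 25, 1, 9, 4, 1; Σd² = 40
ρ = 1 − 6·40/(7·48) = 1 − 240/336 = 0.286

0.286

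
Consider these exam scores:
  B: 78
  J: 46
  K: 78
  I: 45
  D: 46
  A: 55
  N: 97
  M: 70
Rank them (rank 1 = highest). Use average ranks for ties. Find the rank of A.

Sorted (descending): 97, 78, 78, 70, 55, 46, 46, 45
The 2 values of 78 occupy positions 2–3 → average rank (2+3)/2 = 2.5.
The 2 values of 46 occupy positions 6–7 → average rank (6+7)/2 = 6.5.
A has value 55 → rank 5.

5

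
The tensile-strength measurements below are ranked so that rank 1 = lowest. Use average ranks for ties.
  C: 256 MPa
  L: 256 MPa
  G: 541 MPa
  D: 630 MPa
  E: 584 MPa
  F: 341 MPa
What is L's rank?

1.5

Sorted (ascending): 256, 256, 341, 541, 584, 630
The 2 values of 256 occupy positions 1–2 → average rank (1+2)/2 = 1.5.
L has value 256 MPa → rank 1.5.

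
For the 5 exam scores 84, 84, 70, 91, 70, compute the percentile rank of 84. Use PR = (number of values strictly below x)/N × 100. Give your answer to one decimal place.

40.0

N = 5.
Strictly below 84: 2. Equal to 84: 2.
PR = 2/5 × 100 = 40.0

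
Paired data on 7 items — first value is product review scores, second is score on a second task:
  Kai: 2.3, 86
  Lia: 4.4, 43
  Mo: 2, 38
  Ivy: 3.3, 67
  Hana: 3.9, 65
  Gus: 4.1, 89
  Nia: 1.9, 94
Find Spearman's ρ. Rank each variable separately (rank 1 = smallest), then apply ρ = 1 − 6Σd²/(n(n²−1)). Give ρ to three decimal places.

Ranks of variable 1: 3, 7, 2, 4, 5, 6, 1
Ranks of variable 2: 5, 2, 1, 4, 3, 6, 7
d = r₁ − r₂: -2, 5, 1, 0, 2, 0, -6
d²: 4, 25, 1, 0, 4, 0, 36; Σd² = 70
ρ = 1 − 6·70/(7·48) = 1 − 420/336 = -0.250

-0.250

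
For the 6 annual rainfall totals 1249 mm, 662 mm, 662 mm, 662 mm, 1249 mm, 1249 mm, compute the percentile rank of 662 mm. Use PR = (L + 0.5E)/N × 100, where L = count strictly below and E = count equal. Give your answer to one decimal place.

25.0

N = 6.
Strictly below 662: 0. Equal to 662: 3.
PR = (0 + 0.5·3)/6 × 100 = 25.0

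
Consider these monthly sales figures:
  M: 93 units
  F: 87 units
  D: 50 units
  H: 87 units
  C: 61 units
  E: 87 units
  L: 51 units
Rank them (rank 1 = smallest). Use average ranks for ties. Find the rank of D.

Sorted (ascending): 50, 51, 61, 87, 87, 87, 93
The 3 values of 87 occupy positions 4–6 → average rank 5.
D has value 50 units → rank 1.

1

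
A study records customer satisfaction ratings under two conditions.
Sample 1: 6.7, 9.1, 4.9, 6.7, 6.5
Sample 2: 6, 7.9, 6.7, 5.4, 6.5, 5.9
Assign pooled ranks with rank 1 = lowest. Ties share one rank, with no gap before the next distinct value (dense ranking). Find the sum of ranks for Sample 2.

27

Sorted (ascending): 4.9, 5.4, 5.9, 6, 6.5, 6.5, 6.7, 6.7, 6.7, 7.9, 9.1
The 2 values of 6.5 share dense rank 5.
The 3 values of 6.7 share dense rank 6.
Remaining distinct values take the next consecutive integers.
Sample 2 values → pooled ranks: 6→4, 7.9→7, 6.7→6, 5.4→2, 6.5→5, 5.9→3
Rank sum = 4 + 7 + 6 + 2 + 5 + 3 = 27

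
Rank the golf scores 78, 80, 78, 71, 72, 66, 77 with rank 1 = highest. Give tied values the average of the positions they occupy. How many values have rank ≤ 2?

1

Sorted (descending): 80, 78, 78, 77, 72, 71, 66
The 2 values of 78 occupy positions 2–3 → average rank (2+3)/2 = 2.5.
Ranks ≤ 2: {1} → 1 value.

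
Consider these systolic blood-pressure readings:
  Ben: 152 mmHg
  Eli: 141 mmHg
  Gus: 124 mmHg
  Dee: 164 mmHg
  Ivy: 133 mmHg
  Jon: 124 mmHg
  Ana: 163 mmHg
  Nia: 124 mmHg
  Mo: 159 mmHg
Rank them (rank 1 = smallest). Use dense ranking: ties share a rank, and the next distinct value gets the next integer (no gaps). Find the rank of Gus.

1

Sorted (ascending): 124, 124, 124, 133, 141, 152, 159, 163, 164
The 3 values of 124 share dense rank 1.
Remaining distinct values take the next consecutive integers.
Gus has value 124 mmHg → rank 1.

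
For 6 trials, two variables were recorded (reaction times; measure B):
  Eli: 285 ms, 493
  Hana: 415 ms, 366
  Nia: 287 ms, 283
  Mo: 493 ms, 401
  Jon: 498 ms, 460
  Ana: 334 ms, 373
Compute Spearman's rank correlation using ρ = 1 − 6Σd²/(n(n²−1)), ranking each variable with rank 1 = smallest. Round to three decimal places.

Ranks of variable 1: 1, 4, 2, 5, 6, 3
Ranks of variable 2: 6, 2, 1, 4, 5, 3
d = r₁ − r₂: -5, 2, 1, 1, 1, 0
d²: 25, 4, 1, 1, 1, 0; Σd² = 32
ρ = 1 − 6·32/(6·35) = 1 − 192/210 = 0.086

0.086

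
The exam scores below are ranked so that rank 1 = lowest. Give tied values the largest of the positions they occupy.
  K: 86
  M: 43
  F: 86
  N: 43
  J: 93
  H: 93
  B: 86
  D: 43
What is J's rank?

Sorted (ascending): 43, 43, 43, 86, 86, 86, 93, 93
The 3 values of 43 occupy positions 1–3 → each gets rank 3.
The 3 values of 86 occupy positions 4–6 → each gets rank 6.
The 2 values of 93 occupy positions 7–8 → each gets rank 8.
J has value 93 → rank 8.

8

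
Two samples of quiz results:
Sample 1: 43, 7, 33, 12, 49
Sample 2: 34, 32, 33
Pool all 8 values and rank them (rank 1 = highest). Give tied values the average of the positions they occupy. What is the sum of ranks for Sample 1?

22.5

Sorted (descending): 49, 43, 34, 33, 33, 32, 12, 7
The 2 values of 33 occupy positions 4–5 → average rank (4+5)/2 = 4.5.
Sample 1 values → pooled ranks: 43→2, 7→8, 33→4.5, 12→7, 49→1
Rank sum = 2 + 8 + 4.5 + 7 + 1 = 22.5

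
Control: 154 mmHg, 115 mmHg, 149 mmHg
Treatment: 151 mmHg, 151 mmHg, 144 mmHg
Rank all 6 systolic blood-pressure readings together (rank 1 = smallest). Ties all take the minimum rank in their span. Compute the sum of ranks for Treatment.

Sorted (ascending): 115, 144, 149, 151, 151, 154
The 2 values of 151 occupy positions 4–5 → each gets rank 4.
Treatment values → pooled ranks: 151→4, 151→4, 144→2
Rank sum = 4 + 4 + 2 = 10

10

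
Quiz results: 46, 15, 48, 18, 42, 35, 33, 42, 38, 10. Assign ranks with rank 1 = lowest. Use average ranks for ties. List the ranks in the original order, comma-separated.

9, 2, 10, 3, 7.5, 5, 4, 7.5, 6, 1

Sorted (ascending): 10, 15, 18, 33, 35, 38, 42, 42, 46, 48
The 2 values of 42 occupy positions 7–8 → average rank (7+8)/2 = 7.5.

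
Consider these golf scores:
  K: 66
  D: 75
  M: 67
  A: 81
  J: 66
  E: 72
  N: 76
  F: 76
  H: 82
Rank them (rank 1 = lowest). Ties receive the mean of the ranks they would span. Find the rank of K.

1.5

Sorted (ascending): 66, 66, 67, 72, 75, 76, 76, 81, 82
The 2 values of 66 occupy positions 1–2 → average rank (1+2)/2 = 1.5.
The 2 values of 76 occupy positions 6–7 → average rank (6+7)/2 = 6.5.
K has value 66 → rank 1.5.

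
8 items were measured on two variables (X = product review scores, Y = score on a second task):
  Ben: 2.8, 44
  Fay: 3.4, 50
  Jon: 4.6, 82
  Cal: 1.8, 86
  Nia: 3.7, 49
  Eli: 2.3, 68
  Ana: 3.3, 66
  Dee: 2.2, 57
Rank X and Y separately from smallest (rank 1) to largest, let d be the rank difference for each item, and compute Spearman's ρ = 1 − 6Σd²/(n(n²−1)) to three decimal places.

Ranks of variable 1: 4, 6, 8, 1, 7, 3, 5, 2
Ranks of variable 2: 1, 3, 7, 8, 2, 6, 5, 4
d = r₁ − r₂: 3, 3, 1, -7, 5, -3, 0, -2
d²: 9, 9, 1, 49, 25, 9, 0, 4; Σd² = 106
ρ = 1 − 6·106/(8·63) = 1 − 636/504 = -0.262

-0.262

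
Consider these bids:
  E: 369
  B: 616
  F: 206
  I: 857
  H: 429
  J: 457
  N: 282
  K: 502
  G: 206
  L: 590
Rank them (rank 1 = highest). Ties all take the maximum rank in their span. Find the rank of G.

Sorted (descending): 857, 616, 590, 502, 457, 429, 369, 282, 206, 206
The 2 values of 206 occupy positions 9–10 → each gets rank 10.
G has value 206 → rank 10.

10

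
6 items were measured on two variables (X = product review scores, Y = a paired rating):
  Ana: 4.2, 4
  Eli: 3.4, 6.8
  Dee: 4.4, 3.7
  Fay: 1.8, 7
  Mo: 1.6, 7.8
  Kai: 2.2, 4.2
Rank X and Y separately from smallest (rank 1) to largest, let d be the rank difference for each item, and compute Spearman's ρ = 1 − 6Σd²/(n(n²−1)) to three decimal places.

Ranks of variable 1: 5, 4, 6, 2, 1, 3
Ranks of variable 2: 2, 4, 1, 5, 6, 3
d = r₁ − r₂: 3, 0, 5, -3, -5, 0
d²: 9, 0, 25, 9, 25, 0; Σd² = 68
ρ = 1 − 6·68/(6·35) = 1 − 408/210 = -0.943

-0.943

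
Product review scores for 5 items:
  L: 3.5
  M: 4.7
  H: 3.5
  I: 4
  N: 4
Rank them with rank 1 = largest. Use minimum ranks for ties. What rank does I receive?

2

Sorted (descending): 4.7, 4, 4, 3.5, 3.5
The 2 values of 4 occupy positions 2–3 → each gets rank 2.
The 2 values of 3.5 occupy positions 4–5 → each gets rank 4.
I has value 4 → rank 2.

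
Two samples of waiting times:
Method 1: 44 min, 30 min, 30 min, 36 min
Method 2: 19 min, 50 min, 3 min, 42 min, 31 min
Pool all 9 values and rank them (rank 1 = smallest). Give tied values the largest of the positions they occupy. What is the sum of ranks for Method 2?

Sorted (ascending): 3, 19, 30, 30, 31, 36, 42, 44, 50
The 2 values of 30 occupy positions 3–4 → each gets rank 4.
Method 2 values → pooled ranks: 19→2, 50→9, 3→1, 42→7, 31→5
Rank sum = 2 + 9 + 1 + 7 + 5 = 24

24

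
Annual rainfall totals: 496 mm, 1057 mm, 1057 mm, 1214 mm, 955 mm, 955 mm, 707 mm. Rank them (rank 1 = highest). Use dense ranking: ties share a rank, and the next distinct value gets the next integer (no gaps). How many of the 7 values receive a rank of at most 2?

Sorted (descending): 1214, 1057, 1057, 955, 955, 707, 496
The 2 values of 1057 share dense rank 2.
The 2 values of 955 share dense rank 3.
Remaining distinct values take the next consecutive integers.
Ranks ≤ 2: {1, 2, 2} → 3 values.

3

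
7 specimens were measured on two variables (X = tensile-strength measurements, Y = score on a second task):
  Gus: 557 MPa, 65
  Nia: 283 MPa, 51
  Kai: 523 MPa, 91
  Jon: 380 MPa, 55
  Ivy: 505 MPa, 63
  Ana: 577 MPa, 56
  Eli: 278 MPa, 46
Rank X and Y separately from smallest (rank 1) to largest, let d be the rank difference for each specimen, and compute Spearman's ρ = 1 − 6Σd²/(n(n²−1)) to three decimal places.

Ranks of variable 1: 6, 2, 5, 3, 4, 7, 1
Ranks of variable 2: 6, 2, 7, 3, 5, 4, 1
d = r₁ − r₂: 0, 0, -2, 0, -1, 3, 0
d²: 0, 0, 4, 0, 1, 9, 0; Σd² = 14
ρ = 1 − 6·14/(7·48) = 1 − 84/336 = 0.750

0.750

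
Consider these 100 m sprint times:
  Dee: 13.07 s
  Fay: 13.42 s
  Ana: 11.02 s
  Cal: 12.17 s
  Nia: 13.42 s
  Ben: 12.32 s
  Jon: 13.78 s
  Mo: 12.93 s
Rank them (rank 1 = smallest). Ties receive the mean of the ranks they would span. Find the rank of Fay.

Sorted (ascending): 11.02, 12.17, 12.32, 12.93, 13.07, 13.42, 13.42, 13.78
The 2 values of 13.42 occupy positions 6–7 → average rank (6+7)/2 = 6.5.
Fay has value 13.42 s → rank 6.5.

6.5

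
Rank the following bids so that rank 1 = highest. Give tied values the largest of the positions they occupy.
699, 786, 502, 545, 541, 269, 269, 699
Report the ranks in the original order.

Sorted (descending): 786, 699, 699, 545, 541, 502, 269, 269
The 2 values of 699 occupy positions 2–3 → each gets rank 3.
The 2 values of 269 occupy positions 7–8 → each gets rank 8.

3, 1, 6, 4, 5, 8, 8, 3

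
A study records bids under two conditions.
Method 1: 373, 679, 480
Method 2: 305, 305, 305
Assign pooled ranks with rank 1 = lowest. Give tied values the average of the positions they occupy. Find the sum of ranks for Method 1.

15

Sorted (ascending): 305, 305, 305, 373, 480, 679
The 3 values of 305 occupy positions 1–3 → average rank 2.
Method 1 values → pooled ranks: 373→4, 679→6, 480→5
Rank sum = 4 + 6 + 5 = 15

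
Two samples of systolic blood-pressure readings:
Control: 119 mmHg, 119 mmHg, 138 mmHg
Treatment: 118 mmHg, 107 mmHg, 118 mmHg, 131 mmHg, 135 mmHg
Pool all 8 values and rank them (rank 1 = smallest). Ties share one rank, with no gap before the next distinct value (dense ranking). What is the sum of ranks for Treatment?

Sorted (ascending): 107, 118, 118, 119, 119, 131, 135, 138
The 2 values of 118 share dense rank 2.
The 2 values of 119 share dense rank 3.
Remaining distinct values take the next consecutive integers.
Treatment values → pooled ranks: 118→2, 107→1, 118→2, 131→4, 135→5
Rank sum = 2 + 1 + 2 + 4 + 5 = 14

14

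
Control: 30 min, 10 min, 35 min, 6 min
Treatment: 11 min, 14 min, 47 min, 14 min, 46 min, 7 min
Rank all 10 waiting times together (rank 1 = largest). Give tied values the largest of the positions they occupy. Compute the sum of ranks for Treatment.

31

Sorted (descending): 47, 46, 35, 30, 14, 14, 11, 10, 7, 6
The 2 values of 14 occupy positions 5–6 → each gets rank 6.
Treatment values → pooled ranks: 11→7, 14→6, 47→1, 14→6, 46→2, 7→9
Rank sum = 7 + 6 + 1 + 6 + 2 + 9 = 31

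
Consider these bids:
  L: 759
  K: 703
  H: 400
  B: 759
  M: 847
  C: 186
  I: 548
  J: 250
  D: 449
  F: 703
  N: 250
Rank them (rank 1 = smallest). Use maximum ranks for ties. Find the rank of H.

Sorted (ascending): 186, 250, 250, 400, 449, 548, 703, 703, 759, 759, 847
The 2 values of 250 occupy positions 2–3 → each gets rank 3.
The 2 values of 703 occupy positions 7–8 → each gets rank 8.
The 2 values of 759 occupy positions 9–10 → each gets rank 10.
H has value 400 → rank 4.

4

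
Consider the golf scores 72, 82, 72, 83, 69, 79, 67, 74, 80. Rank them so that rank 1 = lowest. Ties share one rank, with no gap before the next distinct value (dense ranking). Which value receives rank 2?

Sorted (ascending): 67, 69, 72, 72, 74, 79, 80, 82, 83
The 2 values of 72 share dense rank 3.
Remaining distinct values take the next consecutive integers.
Rank 2 → value 69.

69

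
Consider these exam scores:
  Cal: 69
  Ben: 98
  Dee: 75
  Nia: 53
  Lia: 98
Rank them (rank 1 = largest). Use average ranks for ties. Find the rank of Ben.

1.5

Sorted (descending): 98, 98, 75, 69, 53
The 2 values of 98 occupy positions 1–2 → average rank (1+2)/2 = 1.5.
Ben has value 98 → rank 1.5.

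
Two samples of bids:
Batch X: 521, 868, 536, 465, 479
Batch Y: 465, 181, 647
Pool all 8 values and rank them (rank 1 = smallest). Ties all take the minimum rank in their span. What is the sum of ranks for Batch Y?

10

Sorted (ascending): 181, 465, 465, 479, 521, 536, 647, 868
The 2 values of 465 occupy positions 2–3 → each gets rank 2.
Batch Y values → pooled ranks: 465→2, 181→1, 647→7
Rank sum = 2 + 1 + 7 = 10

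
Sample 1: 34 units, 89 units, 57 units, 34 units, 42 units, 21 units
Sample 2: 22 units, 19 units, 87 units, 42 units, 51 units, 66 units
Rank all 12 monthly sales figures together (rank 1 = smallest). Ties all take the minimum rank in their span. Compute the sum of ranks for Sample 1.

37

Sorted (ascending): 19, 21, 22, 34, 34, 42, 42, 51, 57, 66, 87, 89
The 2 values of 34 occupy positions 4–5 → each gets rank 4.
The 2 values of 42 occupy positions 6–7 → each gets rank 6.
Sample 1 values → pooled ranks: 34→4, 89→12, 57→9, 34→4, 42→6, 21→2
Rank sum = 4 + 12 + 9 + 4 + 6 + 2 = 37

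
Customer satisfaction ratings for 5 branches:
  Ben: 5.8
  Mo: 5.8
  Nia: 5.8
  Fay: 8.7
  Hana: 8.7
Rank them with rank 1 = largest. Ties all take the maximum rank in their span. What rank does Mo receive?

5

Sorted (descending): 8.7, 8.7, 5.8, 5.8, 5.8
The 2 values of 8.7 occupy positions 1–2 → each gets rank 2.
The 3 values of 5.8 occupy positions 3–5 → each gets rank 5.
Mo has value 5.8 → rank 5.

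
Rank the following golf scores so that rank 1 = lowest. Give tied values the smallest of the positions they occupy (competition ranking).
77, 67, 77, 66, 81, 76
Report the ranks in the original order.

Sorted (ascending): 66, 67, 76, 77, 77, 81
The 2 values of 77 occupy positions 4–5 → each gets rank 4.

4, 2, 4, 1, 6, 3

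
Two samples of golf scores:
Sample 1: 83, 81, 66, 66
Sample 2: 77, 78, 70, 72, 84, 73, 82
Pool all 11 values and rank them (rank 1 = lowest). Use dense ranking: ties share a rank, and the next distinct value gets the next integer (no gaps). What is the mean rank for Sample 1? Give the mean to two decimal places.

Sorted (ascending): 66, 66, 70, 72, 73, 77, 78, 81, 82, 83, 84
The 2 values of 66 share dense rank 1.
Remaining distinct values take the next consecutive integers.
Sample 1 values → pooled ranks: 83→9, 81→7, 66→1, 66→1
Mean rank = (9 + 7 + 1 + 1) / 4 = 4.50

4.50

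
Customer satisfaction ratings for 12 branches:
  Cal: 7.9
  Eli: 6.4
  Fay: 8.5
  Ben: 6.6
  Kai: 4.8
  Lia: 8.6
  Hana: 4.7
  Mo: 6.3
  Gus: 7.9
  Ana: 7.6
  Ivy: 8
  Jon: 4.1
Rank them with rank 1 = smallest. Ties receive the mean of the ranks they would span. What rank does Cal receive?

8.5

Sorted (ascending): 4.1, 4.7, 4.8, 6.3, 6.4, 6.6, 7.6, 7.9, 7.9, 8, 8.5, 8.6
The 2 values of 7.9 occupy positions 8–9 → average rank (8+9)/2 = 8.5.
Cal has value 7.9 → rank 8.5.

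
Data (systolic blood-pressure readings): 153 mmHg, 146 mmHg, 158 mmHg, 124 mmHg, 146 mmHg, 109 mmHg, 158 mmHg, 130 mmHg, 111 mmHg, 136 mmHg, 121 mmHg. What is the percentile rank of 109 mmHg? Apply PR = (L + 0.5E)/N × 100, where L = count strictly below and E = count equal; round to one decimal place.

4.5

N = 11.
Strictly below 109: 0. Equal to 109: 1.
PR = (0 + 0.5·1)/11 × 100 = 4.5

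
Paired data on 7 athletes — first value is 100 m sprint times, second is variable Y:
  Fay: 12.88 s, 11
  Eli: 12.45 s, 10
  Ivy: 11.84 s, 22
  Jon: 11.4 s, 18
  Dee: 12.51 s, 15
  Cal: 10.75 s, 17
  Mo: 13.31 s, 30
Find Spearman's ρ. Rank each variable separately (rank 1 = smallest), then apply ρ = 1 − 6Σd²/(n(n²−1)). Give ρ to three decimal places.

0.000

Ranks of variable 1: 6, 4, 3, 2, 5, 1, 7
Ranks of variable 2: 2, 1, 6, 5, 3, 4, 7
d = r₁ − r₂: 4, 3, -3, -3, 2, -3, 0
d²: 16, 9, 9, 9, 4, 9, 0; Σd² = 56
ρ = 1 − 6·56/(7·48) = 1 − 336/336 = 0.000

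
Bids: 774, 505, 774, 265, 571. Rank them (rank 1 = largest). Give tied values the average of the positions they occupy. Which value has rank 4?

505

Sorted (descending): 774, 774, 571, 505, 265
The 2 values of 774 occupy positions 1–2 → average rank (1+2)/2 = 1.5.
Rank 4 → value 505.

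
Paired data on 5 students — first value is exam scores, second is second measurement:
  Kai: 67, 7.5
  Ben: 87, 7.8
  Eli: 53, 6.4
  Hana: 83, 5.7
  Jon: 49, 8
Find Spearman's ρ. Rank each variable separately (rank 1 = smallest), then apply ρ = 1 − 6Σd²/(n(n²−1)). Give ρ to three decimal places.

Ranks of variable 1: 3, 5, 2, 4, 1
Ranks of variable 2: 3, 4, 2, 1, 5
d = r₁ − r₂: 0, 1, 0, 3, -4
d²: 0, 1, 0, 9, 16; Σd² = 26
ρ = 1 − 6·26/(5·24) = 1 − 156/120 = -0.300

-0.300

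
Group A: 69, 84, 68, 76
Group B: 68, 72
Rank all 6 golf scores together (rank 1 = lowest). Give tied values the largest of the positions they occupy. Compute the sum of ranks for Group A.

Sorted (ascending): 68, 68, 69, 72, 76, 84
The 2 values of 68 occupy positions 1–2 → each gets rank 2.
Group A values → pooled ranks: 69→3, 84→6, 68→2, 76→5
Rank sum = 3 + 6 + 2 + 5 = 16

16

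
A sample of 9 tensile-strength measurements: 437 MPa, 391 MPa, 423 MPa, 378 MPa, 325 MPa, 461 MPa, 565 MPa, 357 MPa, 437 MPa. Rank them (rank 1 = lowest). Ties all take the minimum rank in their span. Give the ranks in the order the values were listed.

6, 4, 5, 3, 1, 8, 9, 2, 6

Sorted (ascending): 325, 357, 378, 391, 423, 437, 437, 461, 565
The 2 values of 437 occupy positions 6–7 → each gets rank 6.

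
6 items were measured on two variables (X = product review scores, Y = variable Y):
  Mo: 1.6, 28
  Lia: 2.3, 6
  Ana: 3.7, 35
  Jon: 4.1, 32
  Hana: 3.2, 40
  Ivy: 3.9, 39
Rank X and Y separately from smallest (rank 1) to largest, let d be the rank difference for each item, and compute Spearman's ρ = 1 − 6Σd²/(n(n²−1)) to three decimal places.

Ranks of variable 1: 1, 2, 4, 6, 3, 5
Ranks of variable 2: 2, 1, 4, 3, 6, 5
d = r₁ − r₂: -1, 1, 0, 3, -3, 0
d²: 1, 1, 0, 9, 9, 0; Σd² = 20
ρ = 1 − 6·20/(6·35) = 1 − 120/210 = 0.429

0.429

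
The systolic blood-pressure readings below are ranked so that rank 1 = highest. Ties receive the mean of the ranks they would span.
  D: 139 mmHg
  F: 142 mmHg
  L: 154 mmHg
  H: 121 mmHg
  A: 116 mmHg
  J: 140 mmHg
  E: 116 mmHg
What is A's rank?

Sorted (descending): 154, 142, 140, 139, 121, 116, 116
The 2 values of 116 occupy positions 6–7 → average rank (6+7)/2 = 6.5.
A has value 116 mmHg → rank 6.5.

6.5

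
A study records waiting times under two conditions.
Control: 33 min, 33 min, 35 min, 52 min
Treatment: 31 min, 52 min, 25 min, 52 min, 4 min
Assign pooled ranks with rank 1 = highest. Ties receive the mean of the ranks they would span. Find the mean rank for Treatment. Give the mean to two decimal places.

Sorted (descending): 52, 52, 52, 35, 33, 33, 31, 25, 4
The 3 values of 52 occupy positions 1–3 → average rank 2.
The 2 values of 33 occupy positions 5–6 → average rank (5+6)/2 = 5.5.
Treatment values → pooled ranks: 31→7, 52→2, 25→8, 52→2, 4→9
Mean rank = (7 + 2 + 8 + 2 + 9) / 5 = 5.60

5.60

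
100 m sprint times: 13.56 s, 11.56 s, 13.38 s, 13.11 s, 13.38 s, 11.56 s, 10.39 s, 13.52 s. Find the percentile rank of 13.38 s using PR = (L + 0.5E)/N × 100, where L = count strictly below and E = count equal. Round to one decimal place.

62.5

N = 8.
Strictly below 13.38: 4. Equal to 13.38: 2.
PR = (4 + 0.5·2)/8 × 100 = 62.5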